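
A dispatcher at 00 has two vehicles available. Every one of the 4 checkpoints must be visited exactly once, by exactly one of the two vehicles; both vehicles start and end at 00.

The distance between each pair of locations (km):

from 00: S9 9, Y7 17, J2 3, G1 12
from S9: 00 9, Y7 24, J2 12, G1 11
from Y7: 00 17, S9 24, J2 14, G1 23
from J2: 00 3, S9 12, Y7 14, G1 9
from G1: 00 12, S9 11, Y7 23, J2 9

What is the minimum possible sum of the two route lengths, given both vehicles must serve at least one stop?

Try each way of splitting the stops between the two vehicles (each non-empty) and, for each split, find the best tour for each vehicle:
  {S9} + {Y7, J2, G1}: 18 + 52 = 70
  {Y7} + {S9, J2, G1}: 34 + 32 = 66
  {S9, Y7} + {J2, G1}: 50 + 24 = 74
  {J2} + {S9, Y7, G1}: 6 + 60 = 66
  {S9, J2} + {Y7, G1}: 24 + 52 = 76
  {Y7, J2} + {S9, G1}: 34 + 32 = 66
  … (7 splits in total)
Best: vehicle 1 00 → Y7 → 00 = 34; vehicle 2 00 → S9 → G1 → J2 → 00 = 32; combined 66.

Minimum combined distance: 66 km.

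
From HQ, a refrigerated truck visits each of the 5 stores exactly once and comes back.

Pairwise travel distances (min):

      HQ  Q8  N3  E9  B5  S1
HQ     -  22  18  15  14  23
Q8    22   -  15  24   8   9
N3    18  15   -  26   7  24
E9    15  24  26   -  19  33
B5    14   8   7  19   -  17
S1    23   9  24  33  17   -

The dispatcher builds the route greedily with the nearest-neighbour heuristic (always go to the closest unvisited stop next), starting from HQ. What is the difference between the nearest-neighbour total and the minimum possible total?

5 min longer than the optimal tour.

From HQ: B5=14, E9=15, N3=18, Q8=22, S1=23 → choose B5 (14).
From B5: N3=7, Q8=8, S1=17, E9=19 → choose N3 (7).
From N3: Q8=15, S1=24, E9=26 → choose Q8 (15).
From Q8: S1=9, E9=24 → choose S1 (9).
From S1: E9=33 → choose E9 (33).
NN route HQ → B5 → N3 → Q8 → S1 → E9 → HQ costs 93.
Optimal: HQ → E9 → N3 → B5 → Q8 → S1 → HQ costs 88 (by enumerating all 60 distinct tours).
Excess = 93 − 88 = 5.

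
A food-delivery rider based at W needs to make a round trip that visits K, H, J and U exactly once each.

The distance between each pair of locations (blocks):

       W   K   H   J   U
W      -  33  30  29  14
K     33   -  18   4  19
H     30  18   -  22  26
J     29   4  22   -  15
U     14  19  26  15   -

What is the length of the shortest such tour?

W→K→H→J→U→W: 33+18+22+15+14 = 102
W→K→H→U→J→W: 33+18+26+15+29 = 121
W→K→J→H→U→W: 33+4+22+26+14 = 99
W→K→J→U→H→W: 33+4+15+26+30 = 108
W→K→U→H→J→W: 33+19+26+22+29 = 129
W→K→U→J→H→W: 33+19+15+22+30 = 119
W→H→K→J→U→W: 30+18+4+15+14 = 81
W→H→K→U→J→W: 30+18+19+15+29 = 111
W→H→J→K→U→W: 30+22+4+19+14 = 89
W→H→U→K→J→W: 30+26+19+4+29 = 108
W→J→K→H→U→W: 29+4+18+26+14 = 91
W→J→H→K→U→W: 29+22+18+19+14 = 102
The minimum is 81.
One optimal route: W → H → K → J → U → W (or its reverse).

81 blocks — the shortest possible round trip.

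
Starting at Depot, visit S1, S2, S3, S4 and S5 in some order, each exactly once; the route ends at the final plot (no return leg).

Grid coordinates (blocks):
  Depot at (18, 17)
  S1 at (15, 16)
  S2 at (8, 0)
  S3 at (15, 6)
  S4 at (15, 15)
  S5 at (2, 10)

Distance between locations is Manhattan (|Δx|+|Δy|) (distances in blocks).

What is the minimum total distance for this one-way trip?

Minimum one-way distance = 43 blocks.

There are 5! = 120 possible orderings.
Depot → S1 → S2 → S3 → S4 → S5: 4+23+13+9+18 = 67
Depot → S1 → S2 → S3 → S5 → S4: 4+23+13+17+18 = 75
Depot → S1 → S2 → S4 → S3 → S5: 4+23+22+9+17 = 75
Depot → S1 → S2 → S4 → S5 → S3: 4+23+22+18+17 = 84
Depot → S1 → S2 → S5 → S3 → S4: 4+23+16+17+9 = 69
Depot → S1 → S2 → S5 → S4 → S3: 4+23+16+18+9 = 70
Depot → S1 → S3 → S2 → S4 → S5: 4+10+13+22+18 = 67
Depot → S1 → S3 → S2 → S5 → S4: 4+10+13+16+18 = 61
Depot → S1 → S3 → S4 → S2 → S5: 4+10+9+22+16 = 61
Depot → S1 → S3 → S4 → S5 → S2: 4+10+9+18+16 = 57
Depot → S1 → S3 → S5 → S2 → S4: 4+10+17+16+22 = 69
Depot → S1 → S3 → S5 → S4 → S2: 4+10+17+18+22 = 71
Depot → S1 → S4 → S2 → S3 → S5: 4+1+22+13+17 = 57
Depot → S1 → S4 → S2 → S5 → S3: 4+1+22+16+17 = 60
… (106 more)
Depot → S1 → S4 → S3 → S2 → S5: 4+1+9+13+16 = 43  ← best
The minimum is 43.
One shortest path: Depot → S1 → S4 → S3 → S2 → S5.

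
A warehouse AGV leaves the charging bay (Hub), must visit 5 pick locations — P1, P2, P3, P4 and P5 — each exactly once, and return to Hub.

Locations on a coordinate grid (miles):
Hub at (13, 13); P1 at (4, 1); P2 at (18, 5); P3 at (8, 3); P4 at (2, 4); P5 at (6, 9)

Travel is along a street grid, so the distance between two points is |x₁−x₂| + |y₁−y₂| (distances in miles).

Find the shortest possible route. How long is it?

56 miles — the shortest possible round trip.

Hub→P1→P2→P3→P4→P5→Hub: 21+18+12+7+9+11 = 78
Hub→P1→P2→P3→P5→P4→Hub: 21+18+12+8+9+20 = 88
Hub→P1→P2→P4→P3→P5→Hub: 21+18+17+7+8+11 = 82
Hub→P1→P2→P4→P5→P3→Hub: 21+18+17+9+8+15 = 88
Hub→P1→P2→P5→P3→P4→Hub: 21+18+16+8+7+20 = 90
Hub→P1→P2→P5→P4→P3→Hub: 21+18+16+9+7+15 = 86
Hub→P1→P3→P2→P4→P5→Hub: 21+6+12+17+9+11 = 76
Hub→P1→P3→P2→P5→P4→Hub: 21+6+12+16+9+20 = 84
Hub→P1→P3→P4→P2→P5→Hub: 21+6+7+17+16+11 = 78
Hub→P1→P3→P4→P5→P2→Hub: 21+6+7+9+16+13 = 72
Hub→P1→P3→P5→P2→P4→Hub: 21+6+8+16+17+20 = 88
Hub→P1→P3→P5→P4→P2→Hub: 21+6+8+9+17+13 = 74
Hub→P1→P4→P2→P3→P5→Hub: 21+5+17+12+8+11 = 74
Hub→P1→P4→P2→P5→P3→Hub: 21+5+17+16+8+15 = 82
… (46 more)
Hub→P2→P3→P1→P4→P5→Hub: 13+12+6+5+9+11 = 56  ← best
The minimum is 56.
One optimal route: Hub → P2 → P3 → P1 → P4 → P5 → Hub (or its reverse).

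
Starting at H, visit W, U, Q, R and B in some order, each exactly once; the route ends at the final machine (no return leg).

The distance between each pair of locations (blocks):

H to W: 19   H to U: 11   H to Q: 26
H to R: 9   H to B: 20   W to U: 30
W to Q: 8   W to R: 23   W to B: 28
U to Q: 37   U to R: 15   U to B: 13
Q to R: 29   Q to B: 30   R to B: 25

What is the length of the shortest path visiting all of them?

Shortest open route: 73 blocks.

There are 5! = 120 possible orderings.
H→W→U→Q→R→B: 19+30+37+29+25 = 140
H→W→U→Q→B→R: 19+30+37+30+25 = 141
H→W→U→R→Q→B: 19+30+15+29+30 = 123
H→W→U→R→B→Q: 19+30+15+25+30 = 119
H→W→U→B→Q→R: 19+30+13+30+29 = 121
H→W→U→B→R→Q: 19+30+13+25+29 = 116
H→W→Q→U→R→B: 19+8+37+15+25 = 104
H→W→Q→U→B→R: 19+8+37+13+25 = 102
H→W→Q→R→U→B: 19+8+29+15+13 = 84
H→W→Q→R→B→U: 19+8+29+25+13 = 94
H→W→Q→B→U→R: 19+8+30+13+15 = 85
H→W→Q→B→R→U: 19+8+30+25+15 = 97
H→W→R→U→Q→B: 19+23+15+37+30 = 124
H→W→R→U→B→Q: 19+23+15+13+30 = 100
… (106 more)
H→R→U→B→W→Q: 9+15+13+28+8 = 73  ← best
The minimum is 73.
One shortest path: H → R → U → B → W → Q.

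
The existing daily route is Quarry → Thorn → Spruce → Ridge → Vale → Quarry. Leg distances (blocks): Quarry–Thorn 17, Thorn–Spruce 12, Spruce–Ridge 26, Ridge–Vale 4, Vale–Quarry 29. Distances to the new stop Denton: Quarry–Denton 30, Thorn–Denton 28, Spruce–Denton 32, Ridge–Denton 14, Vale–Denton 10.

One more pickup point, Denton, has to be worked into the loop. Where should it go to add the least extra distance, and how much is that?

Insertion cost between consecutive stops i–j is d(i,Denton) + d(Denton,j) − d(i,j):
  between Quarry and Thorn: 30 + 28 − 17 = 41
  between Thorn and Spruce: 28 + 32 − 12 = 48
  between Spruce and Ridge: 32 + 14 − 26 = 20
  between Ridge and Vale: 14 + 10 − 4 = 20
  between Vale and Quarry: 10 + 30 − 29 = 11
Cheapest insertion is between Vale and Quarry, adding 11.
New total = 88 + 11 = 99.

Minimum extra distance: 11 blocks, inserting Denton between Vale and Quarry.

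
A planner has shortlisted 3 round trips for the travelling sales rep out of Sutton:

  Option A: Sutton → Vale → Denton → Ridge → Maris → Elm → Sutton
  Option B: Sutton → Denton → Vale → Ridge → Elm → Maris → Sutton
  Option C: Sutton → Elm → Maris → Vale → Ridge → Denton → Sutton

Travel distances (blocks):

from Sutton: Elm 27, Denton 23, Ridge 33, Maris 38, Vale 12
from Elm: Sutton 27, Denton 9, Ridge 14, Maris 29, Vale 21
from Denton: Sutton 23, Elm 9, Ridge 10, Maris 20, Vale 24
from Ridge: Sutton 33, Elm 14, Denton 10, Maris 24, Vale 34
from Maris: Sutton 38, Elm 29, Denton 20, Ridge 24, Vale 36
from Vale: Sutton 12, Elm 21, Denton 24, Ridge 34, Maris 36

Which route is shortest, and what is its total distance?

Option A: 12 + 24 + 10 + 24 + 29 + 27 = 126
Option B: 23 + 24 + 34 + 14 + 29 + 38 = 162
Option C: 27 + 29 + 36 + 34 + 10 + 23 = 159

126 blocks — Option A is the shortest.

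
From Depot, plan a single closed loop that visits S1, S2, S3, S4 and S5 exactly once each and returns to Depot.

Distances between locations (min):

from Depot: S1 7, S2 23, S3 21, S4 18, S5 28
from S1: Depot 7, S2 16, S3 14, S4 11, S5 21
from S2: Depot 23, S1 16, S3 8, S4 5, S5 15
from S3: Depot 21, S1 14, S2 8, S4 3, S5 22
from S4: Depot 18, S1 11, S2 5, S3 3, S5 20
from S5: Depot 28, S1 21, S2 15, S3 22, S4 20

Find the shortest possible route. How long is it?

There are 60 distinct closed tours to check (reversals are equivalent).
Depot-S1-S2-S3-S4-S5-Depot: 7+16+8+3+20+28 = 82
Depot-S1-S2-S3-S5-S4-Depot: 7+16+8+22+20+18 = 91
Depot-S1-S2-S4-S3-S5-Depot: 7+16+5+3+22+28 = 81
Depot-S1-S2-S4-S5-S3-Depot: 7+16+5+20+22+21 = 91
Depot-S1-S2-S5-S3-S4-Depot: 7+16+15+22+3+18 = 81
Depot-S1-S2-S5-S4-S3-Depot: 7+16+15+20+3+21 = 82
Depot-S1-S3-S2-S4-S5-Depot: 7+14+8+5+20+28 = 82
Depot-S1-S3-S2-S5-S4-Depot: 7+14+8+15+20+18 = 82
Depot-S1-S3-S4-S2-S5-Depot: 7+14+3+5+15+28 = 72
Depot-S1-S3-S4-S5-S2-Depot: 7+14+3+20+15+23 = 82
Depot-S1-S3-S5-S2-S4-Depot: 7+14+22+15+5+18 = 81
Depot-S1-S3-S5-S4-S2-Depot: 7+14+22+20+5+23 = 91
Depot-S1-S4-S2-S3-S5-Depot: 7+11+5+8+22+28 = 81
Depot-S1-S4-S2-S5-S3-Depot: 7+11+5+15+22+21 = 81
… (46 more)
The minimum is 72.
One optimal route: Depot → S1 → S3 → S4 → S2 → S5 → Depot (or its reverse).

Shortest round trip = 72 min.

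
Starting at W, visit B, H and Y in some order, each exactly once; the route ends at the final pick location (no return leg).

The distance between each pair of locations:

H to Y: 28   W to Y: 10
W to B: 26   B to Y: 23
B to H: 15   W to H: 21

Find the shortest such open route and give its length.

There are 3! = 6 possible orderings.
W→B→H→Y: 26+15+28 = 69
W→B→Y→H: 26+23+28 = 77
W→H→B→Y: 21+15+23 = 59
W→H→Y→B: 21+28+23 = 72
W→Y→B→H: 10+23+15 = 48
W→Y→H→B: 10+28+15 = 53
The minimum is 48.
One shortest path: W → Y → B → H.

Shortest open route: 48.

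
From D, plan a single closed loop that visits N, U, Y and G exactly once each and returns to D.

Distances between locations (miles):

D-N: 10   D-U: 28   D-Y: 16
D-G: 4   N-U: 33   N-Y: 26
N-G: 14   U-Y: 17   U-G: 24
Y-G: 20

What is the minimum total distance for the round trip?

Minimum total distance: 81 miles.

With 4 stops there are 4!/2 = 12 distinct round trips (a route and its reverse cost the same).
D → N → U → Y → G → D: 10+33+17+20+4 = 84
D → N → U → G → Y → D: 10+33+24+20+16 = 103
D → N → Y → U → G → D: 10+26+17+24+4 = 81
D → N → Y → G → U → D: 10+26+20+24+28 = 108
D → N → G → U → Y → D: 10+14+24+17+16 = 81
D → N → G → Y → U → D: 10+14+20+17+28 = 89
D → U → N → Y → G → D: 28+33+26+20+4 = 111
D → U → N → G → Y → D: 28+33+14+20+16 = 111
D → U → Y → N → G → D: 28+17+26+14+4 = 89
D → U → G → N → Y → D: 28+24+14+26+16 = 108
D → Y → N → U → G → D: 16+26+33+24+4 = 103
D → Y → U → N → G → D: 16+17+33+14+4 = 84
The minimum is 81.
One optimal route: D → N → Y → U → G → D (or its reverse).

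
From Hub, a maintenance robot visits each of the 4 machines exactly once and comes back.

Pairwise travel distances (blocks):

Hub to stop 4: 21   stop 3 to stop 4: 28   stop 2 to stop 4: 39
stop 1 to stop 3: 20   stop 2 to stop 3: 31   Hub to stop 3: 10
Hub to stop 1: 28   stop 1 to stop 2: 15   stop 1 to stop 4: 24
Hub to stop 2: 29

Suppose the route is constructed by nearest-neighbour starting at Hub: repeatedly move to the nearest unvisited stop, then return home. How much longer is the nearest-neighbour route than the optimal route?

Excess over optimum: 4 blocks.

Hub: stop 3=10, stop 4=21, stop 1=28, stop 2=29 ⇒ stop 3
stop 3: stop 1=20, stop 4=28, stop 2=31 ⇒ stop 1
stop 1: stop 2=15, stop 4=24 ⇒ stop 2
stop 2: stop 4=39 ⇒ stop 4
NN route Hub → stop 3 → stop 1 → stop 2 → stop 4 → Hub costs 105.
Optimal: Hub → stop 3 → stop 2 → stop 1 → stop 4 → Hub costs 101 (by enumerating all 12 distinct tours).
Excess = 105 − 101 = 4.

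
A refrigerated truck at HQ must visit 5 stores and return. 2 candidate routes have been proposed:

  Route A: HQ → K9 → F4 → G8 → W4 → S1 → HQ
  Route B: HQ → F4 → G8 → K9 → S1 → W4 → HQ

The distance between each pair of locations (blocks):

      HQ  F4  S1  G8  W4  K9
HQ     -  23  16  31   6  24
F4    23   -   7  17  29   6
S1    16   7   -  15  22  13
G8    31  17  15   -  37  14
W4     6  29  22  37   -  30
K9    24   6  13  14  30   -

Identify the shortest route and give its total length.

Route A: 24 + 6 + 17 + 37 + 22 + 16 = 122
Route B: 23 + 17 + 14 + 13 + 22 + 6 = 95

Shortest is Route B, total 95 blocks.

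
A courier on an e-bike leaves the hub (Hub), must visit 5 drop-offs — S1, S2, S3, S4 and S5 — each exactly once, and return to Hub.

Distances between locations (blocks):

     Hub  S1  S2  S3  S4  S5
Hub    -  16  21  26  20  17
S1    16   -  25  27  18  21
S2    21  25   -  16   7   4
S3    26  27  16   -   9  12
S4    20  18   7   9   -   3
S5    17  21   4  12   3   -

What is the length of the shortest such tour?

Hub - S1 - S2 - S3 - S4 - S5 - Hub: 16+25+16+9+3+17 = 86
Hub - S1 - S2 - S3 - S5 - S4 - Hub: 16+25+16+12+3+20 = 92
Hub - S1 - S2 - S4 - S3 - S5 - Hub: 16+25+7+9+12+17 = 86
Hub - S1 - S2 - S4 - S5 - S3 - Hub: 16+25+7+3+12+26 = 89
Hub - S1 - S2 - S5 - S3 - S4 - Hub: 16+25+4+12+9+20 = 86
Hub - S1 - S2 - S5 - S4 - S3 - Hub: 16+25+4+3+9+26 = 83
Hub - S1 - S3 - S2 - S4 - S5 - Hub: 16+27+16+7+3+17 = 86
Hub - S1 - S3 - S2 - S5 - S4 - Hub: 16+27+16+4+3+20 = 86
Hub - S1 - S3 - S4 - S2 - S5 - Hub: 16+27+9+7+4+17 = 80
Hub - S1 - S3 - S4 - S5 - S2 - Hub: 16+27+9+3+4+21 = 80
Hub - S1 - S3 - S5 - S2 - S4 - Hub: 16+27+12+4+7+20 = 86
Hub - S1 - S3 - S5 - S4 - S2 - Hub: 16+27+12+3+7+21 = 86
Hub - S1 - S4 - S2 - S3 - S5 - Hub: 16+18+7+16+12+17 = 86
Hub - S1 - S4 - S2 - S5 - S3 - Hub: 16+18+7+4+12+26 = 83
… (46 more)
The minimum is 80.
One optimal route: Hub → S1 → S3 → S4 → S2 → S5 → Hub (or its reverse).

Minimum total distance: 80 blocks.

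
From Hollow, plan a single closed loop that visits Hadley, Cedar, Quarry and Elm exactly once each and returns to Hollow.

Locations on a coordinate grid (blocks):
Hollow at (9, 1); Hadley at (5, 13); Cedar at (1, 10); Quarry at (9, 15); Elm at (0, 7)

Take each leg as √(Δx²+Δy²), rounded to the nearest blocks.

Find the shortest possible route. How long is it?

Shortest round trip = 37 blocks.

With 4 stops there are 4!/2 = 12 distinct round trips (a route and its reverse cost the same).
Hollow→Hadley→Cedar→Quarry→Elm→Hollow: 13+5+9+12+11 = 50
Hollow→Hadley→Cedar→Elm→Quarry→Hollow: 13+5+3+12+14 = 47
Hollow→Hadley→Quarry→Cedar→Elm→Hollow: 13+4+9+3+11 = 40
Hollow→Hadley→Quarry→Elm→Cedar→Hollow: 13+4+12+3+12 = 44
Hollow→Hadley→Elm→Cedar→Quarry→Hollow: 13+8+3+9+14 = 47
Hollow→Hadley→Elm→Quarry→Cedar→Hollow: 13+8+12+9+12 = 54
Hollow→Cedar→Hadley→Quarry→Elm→Hollow: 12+5+4+12+11 = 44
Hollow→Cedar→Hadley→Elm→Quarry→Hollow: 12+5+8+12+14 = 51
Hollow→Cedar→Quarry→Hadley→Elm→Hollow: 12+9+4+8+11 = 44
Hollow→Cedar→Elm→Hadley→Quarry→Hollow: 12+3+8+4+14 = 41
Hollow→Quarry→Hadley→Cedar→Elm→Hollow: 14+4+5+3+11 = 37
Hollow→Quarry→Cedar→Hadley→Elm→Hollow: 14+9+5+8+11 = 47
The minimum is 37.
One optimal route: Hollow → Quarry → Hadley → Cedar → Elm → Hollow (or its reverse).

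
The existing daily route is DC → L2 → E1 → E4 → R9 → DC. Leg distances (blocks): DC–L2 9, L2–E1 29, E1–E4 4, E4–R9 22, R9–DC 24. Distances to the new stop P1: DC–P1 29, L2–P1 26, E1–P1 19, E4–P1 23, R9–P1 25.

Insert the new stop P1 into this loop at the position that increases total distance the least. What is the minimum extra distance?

Minimum extra distance: 16 blocks, inserting P1 between L2 and E1.

Insertion cost between consecutive stops i–j is d(i,P1) + d(P1,j) − d(i,j):
  between DC and L2: 29 + 26 − 9 = 46
  between L2 and E1: 26 + 19 − 29 = 16
  between E1 and E4: 19 + 23 − 4 = 38
  between E4 and R9: 23 + 25 − 22 = 26
  between R9 and DC: 25 + 29 − 24 = 30
Cheapest insertion is between L2 and E1, adding 16.
New total = 88 + 16 = 104.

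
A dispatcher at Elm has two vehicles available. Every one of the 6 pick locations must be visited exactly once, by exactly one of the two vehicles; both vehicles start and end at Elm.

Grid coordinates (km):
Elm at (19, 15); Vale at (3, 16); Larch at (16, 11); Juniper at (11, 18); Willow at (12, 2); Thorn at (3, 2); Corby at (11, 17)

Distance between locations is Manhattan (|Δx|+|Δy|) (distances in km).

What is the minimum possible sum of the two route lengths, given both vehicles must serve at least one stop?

78 km — the smallest possible combined total.

There are 2^5 − 1 = 31 ways to divide the 6 stops into two non-empty groups. For each, the best each vehicle can do is its own shortest tour through its group:
  {Vale} + {Larch, Juniper, Willow, Thorn, Corby}: 34 + 64 = 98
  {Larch} + {Vale, Juniper, Willow, Thorn, Corby}: 14 + 64 = 78
  {Vale, Larch} + {Juniper, Willow, Thorn, Corby}: 42 + 64 = 106
  {Juniper} + {Vale, Larch, Willow, Thorn, Corby}: 22 + 62 = 84
  {Vale, Juniper} + {Larch, Willow, Thorn, Corby}: 38 + 62 = 100
  {Larch, Juniper} + {Vale, Willow, Thorn, Corby}: 30 + 62 = 92
  … (31 splits in total)
Best: vehicle 1 Elm → Larch → Elm = 14; vehicle 2 Elm → Juniper → Corby → Vale → Thorn → Willow → Elm = 64; combined 78.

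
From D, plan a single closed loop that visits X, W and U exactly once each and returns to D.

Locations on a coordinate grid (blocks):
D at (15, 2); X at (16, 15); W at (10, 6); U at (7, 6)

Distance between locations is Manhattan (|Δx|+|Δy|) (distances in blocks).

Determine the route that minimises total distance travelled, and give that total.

44 blocks — the shortest possible round trip.

With 3 stops there are 3!/2 = 3 distinct round trips (a route and its reverse cost the same).
D-X-W-U-D: 14+15+3+12 = 44
D-X-U-W-D: 14+18+3+9 = 44
D-W-X-U-D: 9+15+18+12 = 54
The minimum is 44.
One optimal route: D → X → W → U → D (or its reverse).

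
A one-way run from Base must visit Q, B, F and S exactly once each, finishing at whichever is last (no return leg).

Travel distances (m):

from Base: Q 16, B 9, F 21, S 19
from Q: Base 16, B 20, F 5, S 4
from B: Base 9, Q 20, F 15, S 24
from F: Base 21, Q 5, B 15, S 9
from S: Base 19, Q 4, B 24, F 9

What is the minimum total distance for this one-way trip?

There are 4! = 24 possible orderings.
Base→Q→B→F→S: 16+20+15+9 = 60
Base→Q→B→S→F: 16+20+24+9 = 69
Base→Q→F→B→S: 16+5+15+24 = 60
Base→Q→F→S→B: 16+5+9+24 = 54
Base→Q→S→B→F: 16+4+24+15 = 59
Base→Q→S→F→B: 16+4+9+15 = 44
Base→B→Q→F→S: 9+20+5+9 = 43
Base→B→Q→S→F: 9+20+4+9 = 42
Base→B→F→Q→S: 9+15+5+4 = 33
Base→B→F→S→Q: 9+15+9+4 = 37
Base→B→S→Q→F: 9+24+4+5 = 42
Base→B→S→F→Q: 9+24+9+5 = 47
Base→F→Q→B→S: 21+5+20+24 = 70
Base→F→Q→S→B: 21+5+4+24 = 54
… (10 more)
The minimum is 33.
One shortest path: Base → B → F → Q → S.

Minimum one-way distance = 33 m.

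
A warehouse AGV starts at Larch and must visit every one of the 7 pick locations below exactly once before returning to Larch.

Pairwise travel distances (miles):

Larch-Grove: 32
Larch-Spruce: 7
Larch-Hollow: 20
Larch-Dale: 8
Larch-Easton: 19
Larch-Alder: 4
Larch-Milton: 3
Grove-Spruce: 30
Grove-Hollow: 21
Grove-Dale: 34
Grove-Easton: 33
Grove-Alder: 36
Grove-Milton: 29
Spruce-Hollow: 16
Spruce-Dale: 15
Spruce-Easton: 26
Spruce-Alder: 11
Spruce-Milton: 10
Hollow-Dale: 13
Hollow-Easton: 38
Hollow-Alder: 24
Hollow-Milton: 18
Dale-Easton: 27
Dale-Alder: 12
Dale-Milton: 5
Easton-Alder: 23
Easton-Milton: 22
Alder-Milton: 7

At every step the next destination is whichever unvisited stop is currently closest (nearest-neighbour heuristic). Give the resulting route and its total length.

120 miles along Larch → Milton → Dale → Alder → Spruce → Hollow → Grove → Easton → Larch.

At Larch the remaining stops are Milton 3, Alder 4, Spruce 7, Dale 8, Easton 19, Hollow 20, Grove 32; go to Milton.
At Milton the remaining stops are Dale 5, Alder 7, Spruce 10, Hollow 18, Easton 22, Grove 29; go to Dale.
At Dale the remaining stops are Alder 12, Hollow 13, Spruce 15, Easton 27, Grove 34; go to Alder.
At Alder the remaining stops are Spruce 11, Easton 23, Hollow 24, Grove 36; go to Spruce.
At Spruce the remaining stops are Hollow 16, Easton 26, Grove 30; go to Hollow.
At Hollow the remaining stops are Grove 21, Easton 38; go to Grove.
At Grove the remaining stops are Easton 33; go to Easton.
Return Easton→Larch: 19.
Total = 3 + 5 + 12 + 11 + 16 + 21 + 33 + 19 = 120.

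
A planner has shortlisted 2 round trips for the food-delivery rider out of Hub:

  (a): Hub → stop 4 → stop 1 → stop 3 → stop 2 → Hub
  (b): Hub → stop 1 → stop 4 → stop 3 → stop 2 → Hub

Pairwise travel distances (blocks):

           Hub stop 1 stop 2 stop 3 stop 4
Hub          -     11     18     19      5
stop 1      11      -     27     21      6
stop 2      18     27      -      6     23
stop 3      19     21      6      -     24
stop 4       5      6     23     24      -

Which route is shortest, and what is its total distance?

56 blocks — (a) is the shortest.

(a): 5 + 6 + 21 + 6 + 18 = 56
(b): 11 + 6 + 24 + 6 + 18 = 65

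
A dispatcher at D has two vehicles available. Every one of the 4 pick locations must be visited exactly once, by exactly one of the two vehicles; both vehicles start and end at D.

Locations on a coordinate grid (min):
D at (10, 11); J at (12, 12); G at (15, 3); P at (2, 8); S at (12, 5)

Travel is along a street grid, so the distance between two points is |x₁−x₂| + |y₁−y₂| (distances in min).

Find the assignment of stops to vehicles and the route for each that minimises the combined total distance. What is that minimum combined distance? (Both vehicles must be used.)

Check every non-empty split of the stops between the two vehicles; for each half take its own optimal tour:
  {J} + {G, P, S}: 6 + 42 = 48
  {G} + {J, P, S}: 26 + 34 = 60
  {J, G} + {P, S}: 28 + 32 = 60
  {P} + {J, G, S}: 22 + 28 = 50
  {J, P} + {G, S}: 28 + 26 = 54
  {G, P} + {J, S}: 42 + 18 = 60
  … (7 splits in total)
Best: vehicle 1 D → J → D = 6; vehicle 2 D → G → S → P → D = 42; combined 48.

48 min — the smallest possible combined total.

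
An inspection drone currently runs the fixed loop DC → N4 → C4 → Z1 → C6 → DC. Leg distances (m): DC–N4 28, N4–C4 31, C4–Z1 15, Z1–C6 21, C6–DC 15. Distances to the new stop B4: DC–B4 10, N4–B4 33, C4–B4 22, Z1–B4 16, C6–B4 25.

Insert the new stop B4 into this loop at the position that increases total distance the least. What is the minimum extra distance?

Adding 15 m by placing B4 on the DC–N4 leg.

Insertion cost between consecutive stops i–j is d(i,B4) + d(B4,j) − d(i,j):
  between DC and N4: 10 + 33 − 28 = 15
  between N4 and C4: 33 + 22 − 31 = 24
  between C4 and Z1: 22 + 16 − 15 = 23
  between Z1 and C6: 16 + 25 − 21 = 20
  between C6 and DC: 25 + 10 − 15 = 20
Cheapest insertion is between DC and N4, adding 15.
New total = 110 + 15 = 125.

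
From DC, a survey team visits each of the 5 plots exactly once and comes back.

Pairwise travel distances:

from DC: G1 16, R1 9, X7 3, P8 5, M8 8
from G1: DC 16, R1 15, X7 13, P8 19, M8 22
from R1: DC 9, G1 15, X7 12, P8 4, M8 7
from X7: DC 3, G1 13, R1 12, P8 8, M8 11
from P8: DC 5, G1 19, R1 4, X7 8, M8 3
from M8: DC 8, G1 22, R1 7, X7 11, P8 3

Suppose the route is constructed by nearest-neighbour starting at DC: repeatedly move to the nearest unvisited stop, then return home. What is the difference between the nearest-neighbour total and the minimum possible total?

From DC: X7=3, P8=5, M8=8, R1=9, G1=16 → choose X7 (3).
From X7: P8=8, M8=11, R1=12, G1=13 → choose P8 (8).
From P8: M8=3, R1=4, G1=19 → choose M8 (3).
From M8: R1=7, G1=22 → choose R1 (7).
From R1: G1=15 → choose G1 (15).
NN route DC → X7 → P8 → M8 → R1 → G1 → DC costs 52.
Optimal: DC → X7 → G1 → R1 → P8 → M8 → DC costs 46 (by enumerating all 60 distinct tours).
Excess = 52 − 46 = 6.

The nearest-neighbour route is 6 longer than optimal.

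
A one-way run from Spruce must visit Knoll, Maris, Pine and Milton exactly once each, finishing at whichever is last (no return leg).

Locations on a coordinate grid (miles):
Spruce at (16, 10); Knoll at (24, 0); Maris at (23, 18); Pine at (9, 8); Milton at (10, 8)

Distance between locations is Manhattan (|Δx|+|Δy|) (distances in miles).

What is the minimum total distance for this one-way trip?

There are 4! = 24 possible orderings.
Spruce - Knoll - Maris - Pine - Milton: 18+19+24+1 = 62
Spruce - Knoll - Maris - Milton - Pine: 18+19+23+1 = 61
Spruce - Knoll - Pine - Maris - Milton: 18+23+24+23 = 88
Spruce - Knoll - Pine - Milton - Maris: 18+23+1+23 = 65
Spruce - Knoll - Milton - Maris - Pine: 18+22+23+24 = 87
Spruce - Knoll - Milton - Pine - Maris: 18+22+1+24 = 65
Spruce - Maris - Knoll - Pine - Milton: 15+19+23+1 = 58
Spruce - Maris - Knoll - Milton - Pine: 15+19+22+1 = 57
Spruce - Maris - Pine - Knoll - Milton: 15+24+23+22 = 84
Spruce - Maris - Pine - Milton - Knoll: 15+24+1+22 = 62
Spruce - Maris - Milton - Knoll - Pine: 15+23+22+23 = 83
Spruce - Maris - Milton - Pine - Knoll: 15+23+1+23 = 62
Spruce - Pine - Knoll - Maris - Milton: 9+23+19+23 = 74
Spruce - Pine - Knoll - Milton - Maris: 9+23+22+23 = 77
… (10 more)
Spruce - Pine - Milton - Knoll - Maris: 9+1+22+19 = 51  ← best
The minimum is 51.
One shortest path: Spruce → Pine → Milton → Knoll → Maris.

51 miles — the minimum one-way total.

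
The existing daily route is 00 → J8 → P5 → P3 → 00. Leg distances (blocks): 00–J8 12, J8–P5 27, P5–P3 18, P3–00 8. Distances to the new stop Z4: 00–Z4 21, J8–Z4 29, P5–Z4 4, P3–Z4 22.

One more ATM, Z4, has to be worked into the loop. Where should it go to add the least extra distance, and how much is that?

+6 blocks — insert Z4 between J8 and P5.

Insertion cost between consecutive stops i–j is d(i,Z4) + d(Z4,j) − d(i,j):
  between 00 and J8: 21 + 29 − 12 = 38
  between J8 and P5: 29 + 4 − 27 = 6
  between P5 and P3: 4 + 22 − 18 = 8
  between P3 and 00: 22 + 21 − 8 = 35
Cheapest insertion is between J8 and P5, adding 6.
New total = 65 + 6 = 71.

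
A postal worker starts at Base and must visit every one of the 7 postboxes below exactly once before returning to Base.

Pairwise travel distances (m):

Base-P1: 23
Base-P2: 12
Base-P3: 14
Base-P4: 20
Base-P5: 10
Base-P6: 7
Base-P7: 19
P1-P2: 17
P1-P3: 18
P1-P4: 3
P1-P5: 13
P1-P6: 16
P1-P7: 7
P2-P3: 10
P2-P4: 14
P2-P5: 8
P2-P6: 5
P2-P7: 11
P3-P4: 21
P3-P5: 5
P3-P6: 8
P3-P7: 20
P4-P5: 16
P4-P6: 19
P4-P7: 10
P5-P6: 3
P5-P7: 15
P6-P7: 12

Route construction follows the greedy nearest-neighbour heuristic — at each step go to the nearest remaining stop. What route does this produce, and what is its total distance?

66 m along Base → P6 → P5 → P3 → P2 → P7 → P1 → P4 → Base.

From Base: distances to unvisited — P6=7, P5=10, P2=12, P3=14, P7=19, P4=20, P1=23. Nearest is P6 (7).
From P6: distances to unvisited — P5=3, P2=5, P3=8, P7=12, P1=16, P4=19. Nearest is P5 (3).
From P5: distances to unvisited — P3=5, P2=8, P1=13, P7=15, P4=16. Nearest is P3 (5).
From P3: distances to unvisited — P2=10, P1=18, P7=20, P4=21. Nearest is P2 (10).
From P2: distances to unvisited — P7=11, P4=14, P1=17. Nearest is P7 (11).
From P7: distances to unvisited — P1=7, P4=10. Nearest is P1 (7).
From P1: distances to unvisited — P4=3. Nearest is P4 (3).
Return P4→Base: 20.
Total = 7 + 3 + 5 + 10 + 11 + 7 + 3 + 20 = 66.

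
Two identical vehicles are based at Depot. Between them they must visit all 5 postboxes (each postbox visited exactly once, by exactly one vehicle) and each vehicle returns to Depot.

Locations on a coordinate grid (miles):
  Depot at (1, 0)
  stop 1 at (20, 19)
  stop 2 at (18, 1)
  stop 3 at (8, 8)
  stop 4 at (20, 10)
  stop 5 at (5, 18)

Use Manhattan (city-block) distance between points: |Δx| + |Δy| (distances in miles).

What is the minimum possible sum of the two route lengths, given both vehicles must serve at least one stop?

There are 2^4 − 1 = 15 ways to divide the 5 stops into two non-empty groups. For each, the best each vehicle can do is its own shortest tour through its group:
  {stop 1} + {stop 2, stop 3, stop 4, stop 5}: 76 + 78 = 154
  {stop 2} + {stop 1, stop 3, stop 4, stop 5}: 36 + 76 = 112
  {stop 1, stop 2} + {stop 3, stop 4, stop 5}: 76 + 74 = 150
  {stop 3} + {stop 1, stop 2, stop 4, stop 5}: 30 + 76 = 106
  {stop 1, stop 3} + {stop 2, stop 4, stop 5}: 76 + 74 = 150
  {stop 2, stop 3} + {stop 1, stop 4, stop 5}: 50 + 76 = 126
  … (15 splits in total)
Best: vehicle 1 Depot → stop 3 → Depot = 30; vehicle 2 Depot → stop 2 → stop 4 → stop 1 → stop 5 → Depot = 76; combined 106.

106 miles — the smallest possible combined total.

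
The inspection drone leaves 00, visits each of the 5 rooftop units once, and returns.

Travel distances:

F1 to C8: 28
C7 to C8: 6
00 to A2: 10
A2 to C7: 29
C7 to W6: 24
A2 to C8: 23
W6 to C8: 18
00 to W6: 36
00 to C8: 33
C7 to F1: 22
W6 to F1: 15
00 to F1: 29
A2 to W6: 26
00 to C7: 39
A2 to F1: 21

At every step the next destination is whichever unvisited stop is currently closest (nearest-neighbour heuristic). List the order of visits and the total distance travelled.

From 00: distances to unvisited — A2=10, F1=29, C8=33, W6=36, C7=39. Nearest is A2 (10).
From A2: distances to unvisited — F1=21, C8=23, W6=26, C7=29. Nearest is F1 (21).
From F1: distances to unvisited — W6=15, C7=22, C8=28. Nearest is W6 (15).
From W6: distances to unvisited — C8=18, C7=24. Nearest is C8 (18).
From C8: distances to unvisited — C7=6. Nearest is C7 (6).
Return C7→00: 39.
Total = 10 + 21 + 15 + 18 + 6 + 39 = 109.

109 along 00 → A2 → F1 → W6 → C8 → C7 → 00.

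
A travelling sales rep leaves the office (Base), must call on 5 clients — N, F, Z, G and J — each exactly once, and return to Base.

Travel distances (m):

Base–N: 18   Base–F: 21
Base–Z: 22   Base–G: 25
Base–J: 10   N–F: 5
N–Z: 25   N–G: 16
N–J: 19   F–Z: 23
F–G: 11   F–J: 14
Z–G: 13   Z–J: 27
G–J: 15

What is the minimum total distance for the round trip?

80 m — the shortest possible round trip.

Base-N-F-Z-G-J-Base: 18+5+23+13+15+10 = 84
Base-N-F-Z-J-G-Base: 18+5+23+27+15+25 = 113
Base-N-F-G-Z-J-Base: 18+5+11+13+27+10 = 84
Base-N-F-G-J-Z-Base: 18+5+11+15+27+22 = 98
Base-N-F-J-Z-G-Base: 18+5+14+27+13+25 = 102
Base-N-F-J-G-Z-Base: 18+5+14+15+13+22 = 87
Base-N-Z-F-G-J-Base: 18+25+23+11+15+10 = 102
Base-N-Z-F-J-G-Base: 18+25+23+14+15+25 = 120
Base-N-Z-G-F-J-Base: 18+25+13+11+14+10 = 91
Base-N-Z-G-J-F-Base: 18+25+13+15+14+21 = 106
Base-N-Z-J-F-G-Base: 18+25+27+14+11+25 = 120
Base-N-Z-J-G-F-Base: 18+25+27+15+11+21 = 117
Base-N-G-F-Z-J-Base: 18+16+11+23+27+10 = 105
Base-N-G-F-J-Z-Base: 18+16+11+14+27+22 = 108
… (46 more)
Base-Z-G-N-F-J-Base: 22+13+16+5+14+10 = 80  ← best
The minimum is 80.
One optimal route: Base → Z → G → N → F → J → Base (or its reverse).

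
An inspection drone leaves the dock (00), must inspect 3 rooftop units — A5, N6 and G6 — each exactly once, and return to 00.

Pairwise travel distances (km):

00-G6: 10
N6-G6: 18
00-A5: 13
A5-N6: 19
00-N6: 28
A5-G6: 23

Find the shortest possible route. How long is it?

Minimum total distance: 60 km.

With 3 stops there are 3!/2 = 3 distinct round trips (a route and its reverse cost the same).
00 - A5 - N6 - G6 - 00: 13+19+18+10 = 60
00 - A5 - G6 - N6 - 00: 13+23+18+28 = 82
00 - N6 - A5 - G6 - 00: 28+19+23+10 = 80
The minimum is 60.
One optimal route: 00 → A5 → N6 → G6 → 00 (or its reverse).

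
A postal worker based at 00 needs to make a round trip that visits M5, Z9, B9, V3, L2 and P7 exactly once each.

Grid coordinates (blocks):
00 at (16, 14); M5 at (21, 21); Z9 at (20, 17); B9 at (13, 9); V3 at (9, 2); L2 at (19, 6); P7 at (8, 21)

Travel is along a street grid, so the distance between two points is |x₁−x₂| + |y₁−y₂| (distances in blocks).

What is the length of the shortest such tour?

00→M5→Z9→B9→V3→L2→P7→00: 12+5+15+11+14+26+15 = 98
00→M5→Z9→B9→V3→P7→L2→00: 12+5+15+11+20+26+11 = 100
00→M5→Z9→B9→L2→V3→P7→00: 12+5+15+9+14+20+15 = 90
00→M5→Z9→B9→L2→P7→V3→00: 12+5+15+9+26+20+19 = 106
00→M5→Z9→B9→P7→V3→L2→00: 12+5+15+17+20+14+11 = 94
00→M5→Z9→B9→P7→L2→V3→00: 12+5+15+17+26+14+19 = 108
00→M5→Z9→V3→B9→L2→P7→00: 12+5+26+11+9+26+15 = 104
00→M5→Z9→V3→B9→P7→L2→00: 12+5+26+11+17+26+11 = 108
… (352 more)
00→Z9→M5→P7→V3→B9→L2→00: 7+5+13+20+11+9+11 = 76  ← best
The minimum is 76.
One optimal route: 00 → Z9 → M5 → P7 → V3 → B9 → L2 → 00 (or its reverse).

Minimum total distance: 76 blocks.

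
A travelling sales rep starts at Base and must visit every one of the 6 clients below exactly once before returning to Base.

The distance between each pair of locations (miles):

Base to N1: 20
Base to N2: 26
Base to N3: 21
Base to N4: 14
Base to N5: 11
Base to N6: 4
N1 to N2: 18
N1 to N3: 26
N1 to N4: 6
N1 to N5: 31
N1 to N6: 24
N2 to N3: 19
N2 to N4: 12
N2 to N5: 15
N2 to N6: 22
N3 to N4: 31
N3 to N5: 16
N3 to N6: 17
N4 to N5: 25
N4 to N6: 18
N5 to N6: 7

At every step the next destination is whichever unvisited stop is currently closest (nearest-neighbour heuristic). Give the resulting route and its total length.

At Base the remaining stops are N6 4, N5 11, N4 14, N1 20, N3 21, N2 26; go to N6.
At N6 the remaining stops are N5 7, N3 17, N4 18, N2 22, N1 24; go to N5.
At N5 the remaining stops are N2 15, N3 16, N4 25, N1 31; go to N2.
At N2 the remaining stops are N4 12, N1 18, N3 19; go to N4.
At N4 the remaining stops are N1 6, N3 31; go to N1.
At N1 the remaining stops are N3 26; go to N3.
Return N3→Base: 21.
Total = 4 + 7 + 15 + 12 + 6 + 26 + 21 = 91.

Nearest-neighbour total = 91 miles; route Base → N6 → N5 → N2 → N4 → N1 → N3 → Base.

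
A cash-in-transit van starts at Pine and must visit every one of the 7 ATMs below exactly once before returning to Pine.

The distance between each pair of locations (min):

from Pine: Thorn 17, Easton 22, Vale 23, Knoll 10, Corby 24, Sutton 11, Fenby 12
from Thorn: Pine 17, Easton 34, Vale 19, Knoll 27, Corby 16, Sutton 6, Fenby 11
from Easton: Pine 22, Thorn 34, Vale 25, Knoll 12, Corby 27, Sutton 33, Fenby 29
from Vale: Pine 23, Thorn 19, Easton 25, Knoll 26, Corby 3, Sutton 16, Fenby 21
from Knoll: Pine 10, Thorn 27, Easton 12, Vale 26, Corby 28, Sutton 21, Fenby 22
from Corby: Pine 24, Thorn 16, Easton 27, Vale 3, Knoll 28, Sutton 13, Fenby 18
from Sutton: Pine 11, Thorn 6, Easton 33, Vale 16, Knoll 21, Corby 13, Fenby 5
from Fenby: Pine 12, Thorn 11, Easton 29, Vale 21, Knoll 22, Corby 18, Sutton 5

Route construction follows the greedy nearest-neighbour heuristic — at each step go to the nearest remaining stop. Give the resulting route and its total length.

96 min along Pine → Knoll → Easton → Vale → Corby → Sutton → Fenby → Thorn → Pine.

Pine → [Knoll:10 / Sutton:11 / Fenby:12 / Thorn:17 / Easton:22 / Vale:23 / Corby:24] → Knoll (10)
Knoll → [Easton:12 / Sutton:21 / Fenby:22 / Vale:26 / Thorn:27 / Corby:28] → Easton (12)
Easton → [Vale:25 / Corby:27 / Fenby:29 / Sutton:33 / Thorn:34] → Vale (25)
Vale → [Corby:3 / Sutton:16 / Thorn:19 / Fenby:21] → Corby (3)
Corby → [Sutton:13 / Thorn:16 / Fenby:18] → Sutton (13)
Sutton → [Fenby:5 / Thorn:6] → Fenby (5)
Fenby → [Thorn:11] → Thorn (11)
Return Thorn→Pine: 17.
Total = 10 + 12 + 25 + 3 + 13 + 5 + 11 + 17 = 96.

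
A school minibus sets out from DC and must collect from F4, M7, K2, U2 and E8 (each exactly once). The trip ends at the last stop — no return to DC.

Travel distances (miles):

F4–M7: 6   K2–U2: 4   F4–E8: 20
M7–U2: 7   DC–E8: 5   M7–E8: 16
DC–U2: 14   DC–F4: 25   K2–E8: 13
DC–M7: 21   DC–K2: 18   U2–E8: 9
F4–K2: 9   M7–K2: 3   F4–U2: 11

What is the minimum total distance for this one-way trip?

There are 5! = 120 possible orderings.
DC - F4 - M7 - K2 - U2 - E8: 25+6+3+4+9 = 47
DC - F4 - M7 - K2 - E8 - U2: 25+6+3+13+9 = 56
DC - F4 - M7 - U2 - K2 - E8: 25+6+7+4+13 = 55
DC - F4 - M7 - U2 - E8 - K2: 25+6+7+9+13 = 60
DC - F4 - M7 - E8 - K2 - U2: 25+6+16+13+4 = 64
DC - F4 - M7 - E8 - U2 - K2: 25+6+16+9+4 = 60
DC - F4 - K2 - M7 - U2 - E8: 25+9+3+7+9 = 53
DC - F4 - K2 - M7 - E8 - U2: 25+9+3+16+9 = 62
DC - F4 - K2 - U2 - M7 - E8: 25+9+4+7+16 = 61
DC - F4 - K2 - U2 - E8 - M7: 25+9+4+9+16 = 63
DC - F4 - K2 - E8 - M7 - U2: 25+9+13+16+7 = 70
DC - F4 - K2 - E8 - U2 - M7: 25+9+13+9+7 = 63
DC - F4 - U2 - M7 - K2 - E8: 25+11+7+3+13 = 59
DC - F4 - U2 - M7 - E8 - K2: 25+11+7+16+13 = 72
… (106 more)
DC - E8 - U2 - K2 - M7 - F4: 5+9+4+3+6 = 27  ← best
The minimum is 27.
One shortest path: DC → E8 → U2 → K2 → M7 → F4.

27 miles — the minimum one-way total.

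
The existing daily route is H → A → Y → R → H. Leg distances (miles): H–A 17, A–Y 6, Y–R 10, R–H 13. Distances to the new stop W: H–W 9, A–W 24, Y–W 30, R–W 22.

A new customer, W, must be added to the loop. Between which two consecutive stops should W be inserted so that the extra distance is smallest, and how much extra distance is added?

Adding 16 miles by placing W on the H–A leg.

Insertion cost between consecutive stops i–j is d(i,W) + d(W,j) − d(i,j):
  between H and A: 9 + 24 − 17 = 16
  between A and Y: 24 + 30 − 6 = 48
  between Y and R: 30 + 22 − 10 = 42
  between R and H: 22 + 9 − 13 = 18
Cheapest insertion is between H and A, adding 16.
New total = 46 + 16 = 62.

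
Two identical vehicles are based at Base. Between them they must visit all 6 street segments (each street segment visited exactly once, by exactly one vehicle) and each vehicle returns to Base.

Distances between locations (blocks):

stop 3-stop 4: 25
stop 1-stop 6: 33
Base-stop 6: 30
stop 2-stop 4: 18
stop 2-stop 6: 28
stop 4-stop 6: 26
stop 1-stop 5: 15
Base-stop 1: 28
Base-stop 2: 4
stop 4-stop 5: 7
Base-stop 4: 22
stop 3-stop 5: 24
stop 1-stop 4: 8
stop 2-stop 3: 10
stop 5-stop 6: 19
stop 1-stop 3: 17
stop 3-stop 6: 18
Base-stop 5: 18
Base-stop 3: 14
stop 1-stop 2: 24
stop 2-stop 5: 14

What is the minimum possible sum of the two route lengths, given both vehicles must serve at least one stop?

Try each way of splitting the stops between the two vehicles (each non-empty) and, for each split, find the best tour for each vehicle:
  {stop 1} + {stop 2, stop 3, stop 4, stop 5, stop 6}: 56 + 80 = 136
  {stop 2} + {stop 1, stop 3, stop 4, stop 5, stop 6}: 8 + 94 = 102
  {stop 1, stop 2} + {stop 3, stop 4, stop 5, stop 6}: 56 + 80 = 136
  {stop 3} + {stop 1, stop 2, stop 4, stop 5, stop 6}: 28 + 92 = 120
  {stop 1, stop 3} + {stop 2, stop 4, stop 5, stop 6}: 59 + 78 = 137
  {stop 2, stop 3} + {stop 1, stop 4, stop 5, stop 6}: 28 + 92 = 120
  … (31 splits in total)
Best: vehicle 1 Base → stop 2 → Base = 8; vehicle 2 Base → stop 1 → stop 4 → stop 5 → stop 6 → stop 3 → Base = 94; combined 102.

102 blocks — the smallest possible combined total.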